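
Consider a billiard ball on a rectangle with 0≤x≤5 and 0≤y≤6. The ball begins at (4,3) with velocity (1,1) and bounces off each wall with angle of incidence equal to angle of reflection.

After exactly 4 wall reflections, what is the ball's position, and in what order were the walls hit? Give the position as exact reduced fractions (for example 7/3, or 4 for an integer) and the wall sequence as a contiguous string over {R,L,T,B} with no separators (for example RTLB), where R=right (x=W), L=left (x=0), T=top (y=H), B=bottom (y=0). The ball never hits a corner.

Final position: (3,0)
Wall sequence: RTLB

1. t=1 → R at (5,4); v=(-1,1)
2. t=2 → T at (3,6); v=(-1,-1)
3. t=3 → L at (0,3); v=(1,-1)
4. t=3 → B at (3,0); v=(1,1)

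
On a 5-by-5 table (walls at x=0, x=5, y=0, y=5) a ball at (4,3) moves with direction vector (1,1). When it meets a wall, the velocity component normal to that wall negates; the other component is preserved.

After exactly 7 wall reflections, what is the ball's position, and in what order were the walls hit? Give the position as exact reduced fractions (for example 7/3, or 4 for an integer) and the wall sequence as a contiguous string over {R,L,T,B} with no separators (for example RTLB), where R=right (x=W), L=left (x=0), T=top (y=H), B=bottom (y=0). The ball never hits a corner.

Final position: (0,1)
Wall sequence: RTLBRTL

1. t=1 → R at (5,4); v=(-1,1)
2. t=1 → T at (4,5); v=(-1,-1)
3. t=4 → L at (0,1); v=(1,-1)
4. t=1 → B at (1,0); v=(1,1)
5. t=4 → R at (5,4); v=(-1,1)
6. t=1 → T at (4,5); v=(-1,-1)
7. t=4 → L at (0,1); v=(1,-1)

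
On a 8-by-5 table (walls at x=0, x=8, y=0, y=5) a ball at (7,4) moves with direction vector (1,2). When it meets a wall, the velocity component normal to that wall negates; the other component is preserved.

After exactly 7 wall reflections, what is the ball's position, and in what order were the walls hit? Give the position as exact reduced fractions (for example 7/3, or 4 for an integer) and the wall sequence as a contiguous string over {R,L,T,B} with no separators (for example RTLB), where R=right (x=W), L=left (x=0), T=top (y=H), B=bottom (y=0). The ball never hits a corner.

Final position: (3/2,5)
Wall sequence: TRBTBLT

1. t=1/2 → T at (15/2,5); v=(1,-2)
2. t=1/2 → R at (8,4); v=(-1,-2)
3. t=2 → B at (6,0); v=(-1,2)
4. t=5/2 → T at (7/2,5); v=(-1,-2)
5. t=5/2 → B at (1,0); v=(-1,2)
6. t=1 → L at (0,2); v=(1,2)
7. t=3/2 → T at (3/2,5); v=(1,-2)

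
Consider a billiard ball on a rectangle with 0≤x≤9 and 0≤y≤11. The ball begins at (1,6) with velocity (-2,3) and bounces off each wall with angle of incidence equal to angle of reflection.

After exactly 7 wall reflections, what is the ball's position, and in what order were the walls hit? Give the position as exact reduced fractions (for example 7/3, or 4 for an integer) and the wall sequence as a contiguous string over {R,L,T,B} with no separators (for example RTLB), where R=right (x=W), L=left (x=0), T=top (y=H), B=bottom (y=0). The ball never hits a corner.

1. t=1/2 → L at (0,15/2); v=(2,3)
2. t=7/6 → T at (7/3,11); v=(2,-3)
3. t=10/3 → R at (9,1); v=(-2,-3)
4. t=1/3 → B at (25/3,0); v=(-2,3)
5. t=11/3 → T at (1,11); v=(-2,-3)
6. t=1/2 → L at (0,19/2); v=(2,-3)
7. t=19/6 → B at (19/3,0); v=(2,3)

Final position: (19/3,0)
Wall sequence: LTRBTLB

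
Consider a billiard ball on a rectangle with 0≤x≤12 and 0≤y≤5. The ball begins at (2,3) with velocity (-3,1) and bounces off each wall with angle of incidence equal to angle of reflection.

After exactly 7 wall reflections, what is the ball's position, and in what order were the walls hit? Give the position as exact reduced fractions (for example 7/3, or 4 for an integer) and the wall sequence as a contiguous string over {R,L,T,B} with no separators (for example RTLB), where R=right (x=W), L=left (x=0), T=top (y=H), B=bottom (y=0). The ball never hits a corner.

Final position: (12,13/3)
Wall sequence: LTRBLTR

1. t=2/3 → L at (0,11/3); v=(3,1)
2. t=4/3 → T at (4,5); v=(3,-1)
3. t=8/3 → R at (12,7/3); v=(-3,-1)
4. t=7/3 → B at (5,0); v=(-3,1)
5. t=5/3 → L at (0,5/3); v=(3,1)
6. t=10/3 → T at (10,5); v=(3,-1)
7. t=2/3 → R at (12,13/3); v=(-3,-1)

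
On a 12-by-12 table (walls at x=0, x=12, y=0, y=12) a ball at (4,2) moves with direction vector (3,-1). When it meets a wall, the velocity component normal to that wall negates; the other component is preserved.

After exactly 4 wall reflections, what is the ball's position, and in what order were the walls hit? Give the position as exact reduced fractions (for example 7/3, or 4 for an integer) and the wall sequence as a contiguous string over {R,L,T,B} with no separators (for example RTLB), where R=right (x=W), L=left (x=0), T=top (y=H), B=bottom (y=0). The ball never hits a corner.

Final position: (12,26/3)
Wall sequence: BRLR

1. t=2 → B at (10,0); v=(3,1)
2. t=2/3 → R at (12,2/3); v=(-3,1)
3. t=4 → L at (0,14/3); v=(3,1)
4. t=4 → R at (12,26/3); v=(-3,1)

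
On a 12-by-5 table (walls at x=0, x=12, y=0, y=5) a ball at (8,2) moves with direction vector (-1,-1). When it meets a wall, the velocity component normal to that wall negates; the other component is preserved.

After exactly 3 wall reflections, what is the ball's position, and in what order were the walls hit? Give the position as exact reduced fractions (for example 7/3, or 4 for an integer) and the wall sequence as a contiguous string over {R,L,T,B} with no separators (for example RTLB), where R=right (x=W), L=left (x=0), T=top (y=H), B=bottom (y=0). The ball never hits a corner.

Final position: (0,4)
Wall sequence: BTL

1. t=2 → B at (6,0); v=(-1,1)
2. t=5 → T at (1,5); v=(-1,-1)
3. t=1 → L at (0,4); v=(1,-1)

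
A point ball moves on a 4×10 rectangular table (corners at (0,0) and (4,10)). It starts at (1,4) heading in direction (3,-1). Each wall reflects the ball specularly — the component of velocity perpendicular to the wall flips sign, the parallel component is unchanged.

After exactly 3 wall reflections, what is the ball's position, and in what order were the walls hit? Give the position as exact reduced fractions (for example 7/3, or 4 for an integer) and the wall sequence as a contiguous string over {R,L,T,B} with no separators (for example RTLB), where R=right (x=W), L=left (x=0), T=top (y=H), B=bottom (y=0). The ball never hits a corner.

1. t=1 → R at (4,3); v=(-3,-1)
2. t=4/3 → L at (0,5/3); v=(3,-1)
3. t=4/3 → R at (4,1/3); v=(-3,-1)

Final position: (4,1/3)
Wall sequence: RLR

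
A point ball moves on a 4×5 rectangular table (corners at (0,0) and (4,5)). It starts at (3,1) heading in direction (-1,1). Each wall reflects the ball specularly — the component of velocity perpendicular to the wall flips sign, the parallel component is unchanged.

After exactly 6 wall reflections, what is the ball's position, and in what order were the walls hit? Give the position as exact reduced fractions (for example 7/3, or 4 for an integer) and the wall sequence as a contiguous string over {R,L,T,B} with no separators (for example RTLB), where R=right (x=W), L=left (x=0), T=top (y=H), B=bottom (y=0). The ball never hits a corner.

Final position: (3,5)
Wall sequence: LTRBLT

1. t=3 → L at (0,4); v=(1,1)
2. t=1 → T at (1,5); v=(1,-1)
3. t=3 → R at (4,2); v=(-1,-1)
4. t=2 → B at (2,0); v=(-1,1)
5. t=2 → L at (0,2); v=(1,1)
6. t=3 → T at (3,5); v=(1,-1)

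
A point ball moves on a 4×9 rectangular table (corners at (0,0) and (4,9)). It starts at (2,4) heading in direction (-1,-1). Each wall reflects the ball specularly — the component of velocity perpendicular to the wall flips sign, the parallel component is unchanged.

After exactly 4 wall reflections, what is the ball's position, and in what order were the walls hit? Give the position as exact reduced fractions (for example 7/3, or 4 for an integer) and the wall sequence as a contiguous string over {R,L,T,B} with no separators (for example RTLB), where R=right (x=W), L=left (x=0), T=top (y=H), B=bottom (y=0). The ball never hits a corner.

1. t=2 → L at (0,2); v=(1,-1)
2. t=2 → B at (2,0); v=(1,1)
3. t=2 → R at (4,2); v=(-1,1)
4. t=4 → L at (0,6); v=(1,1)

Final position: (0,6)
Wall sequence: LBRL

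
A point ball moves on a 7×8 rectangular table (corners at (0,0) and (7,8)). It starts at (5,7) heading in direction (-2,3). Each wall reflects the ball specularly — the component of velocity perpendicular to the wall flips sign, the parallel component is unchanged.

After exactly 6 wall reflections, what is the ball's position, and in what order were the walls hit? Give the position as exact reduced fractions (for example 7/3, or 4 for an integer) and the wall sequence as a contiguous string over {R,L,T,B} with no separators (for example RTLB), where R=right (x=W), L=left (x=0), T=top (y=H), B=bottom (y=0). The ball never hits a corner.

Final position: (7/3,0)
Wall sequence: TLBTRB

1. t=1/3 → T at (13/3,8); v=(-2,-3)
2. t=13/6 → L at (0,3/2); v=(2,-3)
3. t=1/2 → B at (1,0); v=(2,3)
4. t=8/3 → T at (19/3,8); v=(2,-3)
5. t=1/3 → R at (7,7); v=(-2,-3)
6. t=7/3 → B at (7/3,0); v=(-2,3)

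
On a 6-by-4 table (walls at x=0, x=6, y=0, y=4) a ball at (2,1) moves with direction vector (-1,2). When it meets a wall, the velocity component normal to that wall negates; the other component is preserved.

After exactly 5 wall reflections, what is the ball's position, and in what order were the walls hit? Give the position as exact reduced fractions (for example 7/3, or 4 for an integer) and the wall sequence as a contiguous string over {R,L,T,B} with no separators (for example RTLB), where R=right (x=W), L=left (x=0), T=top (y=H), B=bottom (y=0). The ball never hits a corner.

1. t=3/2 → T at (1/2,4); v=(-1,-2)
2. t=1/2 → L at (0,3); v=(1,-2)
3. t=3/2 → B at (3/2,0); v=(1,2)
4. t=2 → T at (7/2,4); v=(1,-2)
5. t=2 → B at (11/2,0); v=(1,2)

Final position: (11/2,0)
Wall sequence: TLBTB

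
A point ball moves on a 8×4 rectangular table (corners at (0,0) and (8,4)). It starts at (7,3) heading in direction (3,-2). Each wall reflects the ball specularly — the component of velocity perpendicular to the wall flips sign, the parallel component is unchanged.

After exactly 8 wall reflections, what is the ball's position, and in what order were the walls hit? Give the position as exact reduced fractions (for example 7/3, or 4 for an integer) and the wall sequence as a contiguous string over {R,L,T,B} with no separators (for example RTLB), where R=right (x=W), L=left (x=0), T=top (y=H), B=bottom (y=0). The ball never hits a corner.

Final position: (0,7/3)
Wall sequence: RBLTBRTL

1. t=1/3 → R at (8,7/3); v=(-3,-2)
2. t=7/6 → B at (9/2,0); v=(-3,2)
3. t=3/2 → L at (0,3); v=(3,2)
4. t=1/2 → T at (3/2,4); v=(3,-2)
5. t=2 → B at (15/2,0); v=(3,2)
6. t=1/6 → R at (8,1/3); v=(-3,2)
7. t=11/6 → T at (5/2,4); v=(-3,-2)
8. t=5/6 → L at (0,7/3); v=(3,-2)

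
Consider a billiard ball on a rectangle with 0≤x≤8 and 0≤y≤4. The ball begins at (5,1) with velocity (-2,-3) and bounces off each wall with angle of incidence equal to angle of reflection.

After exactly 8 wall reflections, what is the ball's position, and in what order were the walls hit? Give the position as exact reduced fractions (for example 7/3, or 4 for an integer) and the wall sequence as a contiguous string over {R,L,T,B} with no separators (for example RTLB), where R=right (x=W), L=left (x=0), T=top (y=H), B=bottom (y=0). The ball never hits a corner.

1. t=1/3 → B at (13/3,0); v=(-2,3)
2. t=4/3 → T at (5/3,4); v=(-2,-3)
3. t=5/6 → L at (0,3/2); v=(2,-3)
4. t=1/2 → B at (1,0); v=(2,3)
5. t=4/3 → T at (11/3,4); v=(2,-3)
6. t=4/3 → B at (19/3,0); v=(2,3)
7. t=5/6 → R at (8,5/2); v=(-2,3)
8. t=1/2 → T at (7,4); v=(-2,-3)

Final position: (7,4)
Wall sequence: BTLBTBRT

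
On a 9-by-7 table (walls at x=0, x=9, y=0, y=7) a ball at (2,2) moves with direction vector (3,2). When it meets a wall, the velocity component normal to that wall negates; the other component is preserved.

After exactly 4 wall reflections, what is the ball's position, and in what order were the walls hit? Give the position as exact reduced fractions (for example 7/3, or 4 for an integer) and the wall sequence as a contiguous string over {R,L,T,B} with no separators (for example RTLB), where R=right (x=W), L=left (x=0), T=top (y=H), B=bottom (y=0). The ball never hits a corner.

Final position: (2,0)
Wall sequence: RTLB

1. t=7/3 → R at (9,20/3); v=(-3,2)
2. t=1/6 → T at (17/2,7); v=(-3,-2)
3. t=17/6 → L at (0,4/3); v=(3,-2)
4. t=2/3 → B at (2,0); v=(3,2)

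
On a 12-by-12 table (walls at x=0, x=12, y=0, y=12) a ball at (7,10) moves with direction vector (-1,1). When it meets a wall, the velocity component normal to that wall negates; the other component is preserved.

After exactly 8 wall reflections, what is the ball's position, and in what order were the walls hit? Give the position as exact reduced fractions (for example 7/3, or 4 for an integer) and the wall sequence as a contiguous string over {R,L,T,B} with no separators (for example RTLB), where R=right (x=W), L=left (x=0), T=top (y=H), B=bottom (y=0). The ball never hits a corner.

Final position: (12,5)
Wall sequence: TLBRTLBR

1. t=2 → T at (5,12); v=(-1,-1)
2. t=5 → L at (0,7); v=(1,-1)
3. t=7 → B at (7,0); v=(1,1)
4. t=5 → R at (12,5); v=(-1,1)
5. t=7 → T at (5,12); v=(-1,-1)
6. t=5 → L at (0,7); v=(1,-1)
7. t=7 → B at (7,0); v=(1,1)
8. t=5 → R at (12,5); v=(-1,1)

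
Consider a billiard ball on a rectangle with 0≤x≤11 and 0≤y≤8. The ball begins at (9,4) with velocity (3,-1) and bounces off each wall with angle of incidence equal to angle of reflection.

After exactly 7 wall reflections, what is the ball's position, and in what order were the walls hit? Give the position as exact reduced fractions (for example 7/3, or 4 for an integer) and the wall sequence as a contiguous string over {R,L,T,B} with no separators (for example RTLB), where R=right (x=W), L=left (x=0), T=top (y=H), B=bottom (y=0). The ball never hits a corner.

1. t=2/3 → R at (11,10/3); v=(-3,-1)
2. t=10/3 → B at (1,0); v=(-3,1)
3. t=1/3 → L at (0,1/3); v=(3,1)
4. t=11/3 → R at (11,4); v=(-3,1)
5. t=11/3 → L at (0,23/3); v=(3,1)
6. t=1/3 → T at (1,8); v=(3,-1)
7. t=10/3 → R at (11,14/3); v=(-3,-1)

Final position: (11,14/3)
Wall sequence: RBLRLTR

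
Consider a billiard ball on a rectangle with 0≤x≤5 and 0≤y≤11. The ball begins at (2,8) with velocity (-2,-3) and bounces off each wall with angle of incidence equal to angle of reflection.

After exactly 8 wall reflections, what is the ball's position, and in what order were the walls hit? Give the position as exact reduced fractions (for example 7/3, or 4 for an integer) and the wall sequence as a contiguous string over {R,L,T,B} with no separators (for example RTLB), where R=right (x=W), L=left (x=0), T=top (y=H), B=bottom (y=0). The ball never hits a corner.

Final position: (0,3)
Wall sequence: LBRLTRBL

1. t=1 → L at (0,5); v=(2,-3)
2. t=5/3 → B at (10/3,0); v=(2,3)
3. t=5/6 → R at (5,5/2); v=(-2,3)
4. t=5/2 → L at (0,10); v=(2,3)
5. t=1/3 → T at (2/3,11); v=(2,-3)
6. t=13/6 → R at (5,9/2); v=(-2,-3)
7. t=3/2 → B at (2,0); v=(-2,3)
8. t=1 → L at (0,3); v=(2,3)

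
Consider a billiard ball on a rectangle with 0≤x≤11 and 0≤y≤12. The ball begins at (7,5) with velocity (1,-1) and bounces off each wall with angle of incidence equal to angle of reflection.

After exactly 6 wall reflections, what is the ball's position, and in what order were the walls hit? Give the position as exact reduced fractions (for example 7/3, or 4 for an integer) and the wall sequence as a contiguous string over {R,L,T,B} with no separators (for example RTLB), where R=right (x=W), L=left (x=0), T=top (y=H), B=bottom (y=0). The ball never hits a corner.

1. t=4 → R at (11,1); v=(-1,-1)
2. t=1 → B at (10,0); v=(-1,1)
3. t=10 → L at (0,10); v=(1,1)
4. t=2 → T at (2,12); v=(1,-1)
5. t=9 → R at (11,3); v=(-1,-1)
6. t=3 → B at (8,0); v=(-1,1)

Final position: (8,0)
Wall sequence: RBLTRB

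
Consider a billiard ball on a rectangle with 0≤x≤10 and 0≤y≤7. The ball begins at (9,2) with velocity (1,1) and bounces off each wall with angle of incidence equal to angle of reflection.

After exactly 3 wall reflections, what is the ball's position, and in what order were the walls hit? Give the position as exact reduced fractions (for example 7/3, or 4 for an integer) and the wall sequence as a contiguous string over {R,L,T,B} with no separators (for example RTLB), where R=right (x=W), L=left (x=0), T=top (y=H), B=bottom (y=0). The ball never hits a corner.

Final position: (0,1)
Wall sequence: RTL

1. t=1 → R at (10,3); v=(-1,1)
2. t=4 → T at (6,7); v=(-1,-1)
3. t=6 → L at (0,1); v=(1,-1)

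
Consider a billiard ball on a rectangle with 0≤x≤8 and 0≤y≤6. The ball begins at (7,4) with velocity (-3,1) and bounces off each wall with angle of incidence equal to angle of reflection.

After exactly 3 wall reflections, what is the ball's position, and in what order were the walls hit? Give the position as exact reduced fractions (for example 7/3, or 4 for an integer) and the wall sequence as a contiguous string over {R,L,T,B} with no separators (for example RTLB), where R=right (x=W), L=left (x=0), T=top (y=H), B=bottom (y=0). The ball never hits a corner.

Final position: (8,3)
Wall sequence: TLR

1. t=2 → T at (1,6); v=(-3,-1)
2. t=1/3 → L at (0,17/3); v=(3,-1)
3. t=8/3 → R at (8,3); v=(-3,-1)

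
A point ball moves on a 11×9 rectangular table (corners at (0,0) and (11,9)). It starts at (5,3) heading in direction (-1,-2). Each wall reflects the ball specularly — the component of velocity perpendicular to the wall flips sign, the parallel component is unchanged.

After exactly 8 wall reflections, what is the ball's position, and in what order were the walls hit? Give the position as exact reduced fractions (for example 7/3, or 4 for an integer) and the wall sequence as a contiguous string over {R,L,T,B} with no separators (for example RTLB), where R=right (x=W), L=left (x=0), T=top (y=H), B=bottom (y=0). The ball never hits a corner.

Final position: (3,9)
Wall sequence: BLTBTRBT

1. t=3/2 → B at (7/2,0); v=(-1,2)
2. t=7/2 → L at (0,7); v=(1,2)
3. t=1 → T at (1,9); v=(1,-2)
4. t=9/2 → B at (11/2,0); v=(1,2)
5. t=9/2 → T at (10,9); v=(1,-2)
6. t=1 → R at (11,7); v=(-1,-2)
7. t=7/2 → B at (15/2,0); v=(-1,2)
8. t=9/2 → T at (3,9); v=(-1,-2)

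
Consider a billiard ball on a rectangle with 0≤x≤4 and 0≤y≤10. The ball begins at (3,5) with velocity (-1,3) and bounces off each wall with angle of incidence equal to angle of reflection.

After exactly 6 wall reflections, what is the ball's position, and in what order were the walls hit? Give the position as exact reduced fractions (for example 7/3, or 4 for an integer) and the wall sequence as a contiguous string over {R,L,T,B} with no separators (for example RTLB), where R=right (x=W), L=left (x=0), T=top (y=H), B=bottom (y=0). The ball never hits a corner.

Final position: (0,2)
Wall sequence: TLBRTL

1. t=5/3 → T at (4/3,10); v=(-1,-3)
2. t=4/3 → L at (0,6); v=(1,-3)
3. t=2 → B at (2,0); v=(1,3)
4. t=2 → R at (4,6); v=(-1,3)
5. t=4/3 → T at (8/3,10); v=(-1,-3)
6. t=8/3 → L at (0,2); v=(1,-3)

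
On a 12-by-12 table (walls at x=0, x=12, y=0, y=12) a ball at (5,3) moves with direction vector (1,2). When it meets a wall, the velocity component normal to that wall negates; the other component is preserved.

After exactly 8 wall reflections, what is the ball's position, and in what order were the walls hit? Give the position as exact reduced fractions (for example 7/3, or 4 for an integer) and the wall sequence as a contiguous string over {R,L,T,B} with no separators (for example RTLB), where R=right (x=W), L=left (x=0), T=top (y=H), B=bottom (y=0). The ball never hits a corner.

Final position: (12,7)
Wall sequence: TRBTLBTR

1. t=9/2 → T at (19/2,12); v=(1,-2)
2. t=5/2 → R at (12,7); v=(-1,-2)
3. t=7/2 → B at (17/2,0); v=(-1,2)
4. t=6 → T at (5/2,12); v=(-1,-2)
5. t=5/2 → L at (0,7); v=(1,-2)
6. t=7/2 → B at (7/2,0); v=(1,2)
7. t=6 → T at (19/2,12); v=(1,-2)
8. t=5/2 → R at (12,7); v=(-1,-2)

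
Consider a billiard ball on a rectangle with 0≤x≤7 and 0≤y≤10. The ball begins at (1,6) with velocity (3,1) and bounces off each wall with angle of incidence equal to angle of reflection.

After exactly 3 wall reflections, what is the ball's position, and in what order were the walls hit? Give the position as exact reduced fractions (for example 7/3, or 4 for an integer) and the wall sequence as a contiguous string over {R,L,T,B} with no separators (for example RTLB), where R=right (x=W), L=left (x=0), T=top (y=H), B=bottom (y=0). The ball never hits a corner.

Final position: (0,29/3)
Wall sequence: RTL

1. t=2 → R at (7,8); v=(-3,1)
2. t=2 → T at (1,10); v=(-3,-1)
3. t=1/3 → L at (0,29/3); v=(3,-1)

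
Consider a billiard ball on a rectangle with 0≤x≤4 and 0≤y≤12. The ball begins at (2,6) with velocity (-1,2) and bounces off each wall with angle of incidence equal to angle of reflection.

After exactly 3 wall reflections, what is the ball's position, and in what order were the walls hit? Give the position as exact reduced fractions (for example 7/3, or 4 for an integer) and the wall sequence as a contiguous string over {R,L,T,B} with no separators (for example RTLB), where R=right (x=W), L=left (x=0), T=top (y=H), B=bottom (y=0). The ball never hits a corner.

1. t=2 → L at (0,10); v=(1,2)
2. t=1 → T at (1,12); v=(1,-2)
3. t=3 → R at (4,6); v=(-1,-2)

Final position: (4,6)
Wall sequence: LTR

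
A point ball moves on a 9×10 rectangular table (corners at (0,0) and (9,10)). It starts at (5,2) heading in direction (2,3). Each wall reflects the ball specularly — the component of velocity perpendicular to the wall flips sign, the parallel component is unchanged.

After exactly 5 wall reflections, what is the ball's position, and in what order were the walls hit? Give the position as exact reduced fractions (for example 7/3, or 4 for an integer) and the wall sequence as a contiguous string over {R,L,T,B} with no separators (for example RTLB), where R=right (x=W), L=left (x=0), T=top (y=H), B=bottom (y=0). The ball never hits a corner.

1. t=2 → R at (9,8); v=(-2,3)
2. t=2/3 → T at (23/3,10); v=(-2,-3)
3. t=10/3 → B at (1,0); v=(-2,3)
4. t=1/2 → L at (0,3/2); v=(2,3)
5. t=17/6 → T at (17/3,10); v=(2,-3)

Final position: (17/3,10)
Wall sequence: RTBLT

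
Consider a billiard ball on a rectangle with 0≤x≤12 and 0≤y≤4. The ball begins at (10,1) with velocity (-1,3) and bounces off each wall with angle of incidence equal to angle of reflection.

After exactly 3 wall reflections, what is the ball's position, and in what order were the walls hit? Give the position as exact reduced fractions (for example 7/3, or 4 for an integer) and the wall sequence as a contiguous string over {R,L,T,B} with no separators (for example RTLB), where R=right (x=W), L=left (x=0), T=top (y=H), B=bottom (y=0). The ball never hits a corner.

1. t=1 → T at (9,4); v=(-1,-3)
2. t=4/3 → B at (23/3,0); v=(-1,3)
3. t=4/3 → T at (19/3,4); v=(-1,-3)

Final position: (19/3,4)
Wall sequence: TBT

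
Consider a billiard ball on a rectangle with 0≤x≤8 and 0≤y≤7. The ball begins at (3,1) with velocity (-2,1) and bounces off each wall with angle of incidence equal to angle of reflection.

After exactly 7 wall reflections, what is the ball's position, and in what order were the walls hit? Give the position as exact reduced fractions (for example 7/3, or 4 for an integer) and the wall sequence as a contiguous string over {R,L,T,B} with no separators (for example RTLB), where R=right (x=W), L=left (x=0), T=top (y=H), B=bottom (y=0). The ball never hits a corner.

1. t=3/2 → L at (0,5/2); v=(2,1)
2. t=4 → R at (8,13/2); v=(-2,1)
3. t=1/2 → T at (7,7); v=(-2,-1)
4. t=7/2 → L at (0,7/2); v=(2,-1)
5. t=7/2 → B at (7,0); v=(2,1)
6. t=1/2 → R at (8,1/2); v=(-2,1)
7. t=4 → L at (0,9/2); v=(2,1)

Final position: (0,9/2)
Wall sequence: LRTLBRL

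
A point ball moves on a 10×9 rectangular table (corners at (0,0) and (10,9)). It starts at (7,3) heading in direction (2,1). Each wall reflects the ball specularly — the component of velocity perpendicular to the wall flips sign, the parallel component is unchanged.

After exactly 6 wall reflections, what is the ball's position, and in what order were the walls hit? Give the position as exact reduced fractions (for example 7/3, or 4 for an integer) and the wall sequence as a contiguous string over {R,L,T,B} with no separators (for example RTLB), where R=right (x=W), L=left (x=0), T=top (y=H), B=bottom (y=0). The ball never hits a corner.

Final position: (0,3/2)
Wall sequence: RTLRBL

1. t=3/2 → R at (10,9/2); v=(-2,1)
2. t=9/2 → T at (1,9); v=(-2,-1)
3. t=1/2 → L at (0,17/2); v=(2,-1)
4. t=5 → R at (10,7/2); v=(-2,-1)
5. t=7/2 → B at (3,0); v=(-2,1)
6. t=3/2 → L at (0,3/2); v=(2,1)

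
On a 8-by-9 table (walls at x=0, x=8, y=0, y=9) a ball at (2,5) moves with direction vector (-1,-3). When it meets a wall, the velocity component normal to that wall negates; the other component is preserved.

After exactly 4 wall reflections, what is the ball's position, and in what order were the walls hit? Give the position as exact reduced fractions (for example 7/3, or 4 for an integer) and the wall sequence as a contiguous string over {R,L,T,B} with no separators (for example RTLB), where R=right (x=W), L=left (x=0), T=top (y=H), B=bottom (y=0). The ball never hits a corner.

Final position: (17/3,0)
Wall sequence: BLTB

1. t=5/3 → B at (1/3,0); v=(-1,3)
2. t=1/3 → L at (0,1); v=(1,3)
3. t=8/3 → T at (8/3,9); v=(1,-3)
4. t=3 → B at (17/3,0); v=(1,3)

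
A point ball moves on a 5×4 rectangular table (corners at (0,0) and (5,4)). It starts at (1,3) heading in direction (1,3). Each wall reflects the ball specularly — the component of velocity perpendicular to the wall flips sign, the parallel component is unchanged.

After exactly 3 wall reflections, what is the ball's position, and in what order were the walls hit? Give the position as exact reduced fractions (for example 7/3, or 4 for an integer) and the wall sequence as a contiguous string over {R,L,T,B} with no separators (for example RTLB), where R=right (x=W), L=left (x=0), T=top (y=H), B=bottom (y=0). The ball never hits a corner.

Final position: (4,4)
Wall sequence: TBT

1. t=1/3 → T at (4/3,4); v=(1,-3)
2. t=4/3 → B at (8/3,0); v=(1,3)
3. t=4/3 → T at (4,4); v=(1,-3)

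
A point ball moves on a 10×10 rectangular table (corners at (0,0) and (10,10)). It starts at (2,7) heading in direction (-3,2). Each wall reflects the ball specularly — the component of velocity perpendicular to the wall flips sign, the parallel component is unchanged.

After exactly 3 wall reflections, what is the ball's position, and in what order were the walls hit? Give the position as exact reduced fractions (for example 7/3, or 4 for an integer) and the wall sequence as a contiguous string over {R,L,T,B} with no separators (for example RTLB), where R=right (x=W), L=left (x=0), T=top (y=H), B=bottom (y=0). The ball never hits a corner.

Final position: (10,5)
Wall sequence: LTR

1. t=2/3 → L at (0,25/3); v=(3,2)
2. t=5/6 → T at (5/2,10); v=(3,-2)
3. t=5/2 → R at (10,5); v=(-3,-2)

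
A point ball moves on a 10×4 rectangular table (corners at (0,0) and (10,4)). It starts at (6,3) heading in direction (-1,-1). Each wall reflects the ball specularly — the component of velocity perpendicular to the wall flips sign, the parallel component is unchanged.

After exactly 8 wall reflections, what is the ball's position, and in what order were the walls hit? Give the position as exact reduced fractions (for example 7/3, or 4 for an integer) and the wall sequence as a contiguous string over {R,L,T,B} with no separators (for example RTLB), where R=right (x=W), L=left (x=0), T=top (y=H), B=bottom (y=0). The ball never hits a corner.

1. t=3 → B at (3,0); v=(-1,1)
2. t=3 → L at (0,3); v=(1,1)
3. t=1 → T at (1,4); v=(1,-1)
4. t=4 → B at (5,0); v=(1,1)
5. t=4 → T at (9,4); v=(1,-1)
6. t=1 → R at (10,3); v=(-1,-1)
7. t=3 → B at (7,0); v=(-1,1)
8. t=4 → T at (3,4); v=(-1,-1)

Final position: (3,4)
Wall sequence: BLTBTRBT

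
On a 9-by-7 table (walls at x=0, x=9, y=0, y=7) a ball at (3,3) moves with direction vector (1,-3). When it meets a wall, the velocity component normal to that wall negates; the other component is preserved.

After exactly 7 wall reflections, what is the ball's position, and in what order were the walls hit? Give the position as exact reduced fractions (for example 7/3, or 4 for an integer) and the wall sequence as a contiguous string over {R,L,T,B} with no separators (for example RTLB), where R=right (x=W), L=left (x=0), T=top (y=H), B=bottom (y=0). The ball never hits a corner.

Final position: (7/3,7)
Wall sequence: BTBRTBT

1. t=1 → B at (4,0); v=(1,3)
2. t=7/3 → T at (19/3,7); v=(1,-3)
3. t=7/3 → B at (26/3,0); v=(1,3)
4. t=1/3 → R at (9,1); v=(-1,3)
5. t=2 → T at (7,7); v=(-1,-3)
6. t=7/3 → B at (14/3,0); v=(-1,3)
7. t=7/3 → T at (7/3,7); v=(-1,-3)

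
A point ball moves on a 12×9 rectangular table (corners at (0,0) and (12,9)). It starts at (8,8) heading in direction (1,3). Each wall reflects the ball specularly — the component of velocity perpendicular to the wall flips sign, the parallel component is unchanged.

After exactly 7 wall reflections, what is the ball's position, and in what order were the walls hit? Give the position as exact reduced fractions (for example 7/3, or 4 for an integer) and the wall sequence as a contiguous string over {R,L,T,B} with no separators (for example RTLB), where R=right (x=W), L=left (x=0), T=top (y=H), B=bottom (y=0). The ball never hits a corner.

Final position: (2/3,0)
Wall sequence: TBRTBTB

1. t=1/3 → T at (25/3,9); v=(1,-3)
2. t=3 → B at (34/3,0); v=(1,3)
3. t=2/3 → R at (12,2); v=(-1,3)
4. t=7/3 → T at (29/3,9); v=(-1,-3)
5. t=3 → B at (20/3,0); v=(-1,3)
6. t=3 → T at (11/3,9); v=(-1,-3)
7. t=3 → B at (2/3,0); v=(-1,3)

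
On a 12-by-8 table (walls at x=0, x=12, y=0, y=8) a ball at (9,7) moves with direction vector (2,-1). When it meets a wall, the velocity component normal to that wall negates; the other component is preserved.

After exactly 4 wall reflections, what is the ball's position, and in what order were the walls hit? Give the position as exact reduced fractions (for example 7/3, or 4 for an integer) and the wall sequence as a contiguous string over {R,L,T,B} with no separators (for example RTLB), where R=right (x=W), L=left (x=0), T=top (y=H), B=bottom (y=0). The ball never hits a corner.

1. t=3/2 → R at (12,11/2); v=(-2,-1)
2. t=11/2 → B at (1,0); v=(-2,1)
3. t=1/2 → L at (0,1/2); v=(2,1)
4. t=6 → R at (12,13/2); v=(-2,1)

Final position: (12,13/2)
Wall sequence: RBLR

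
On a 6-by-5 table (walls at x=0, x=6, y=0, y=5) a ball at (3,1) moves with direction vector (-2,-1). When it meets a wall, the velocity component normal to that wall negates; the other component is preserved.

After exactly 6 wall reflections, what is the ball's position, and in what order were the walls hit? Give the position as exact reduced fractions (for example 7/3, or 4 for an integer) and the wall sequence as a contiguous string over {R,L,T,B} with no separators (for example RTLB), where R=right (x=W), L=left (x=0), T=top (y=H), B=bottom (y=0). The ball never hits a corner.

Final position: (6,1/2)
Wall sequence: BLRTLR

1. t=1 → B at (1,0); v=(-2,1)
2. t=1/2 → L at (0,1/2); v=(2,1)
3. t=3 → R at (6,7/2); v=(-2,1)
4. t=3/2 → T at (3,5); v=(-2,-1)
5. t=3/2 → L at (0,7/2); v=(2,-1)
6. t=3 → R at (6,1/2); v=(-2,-1)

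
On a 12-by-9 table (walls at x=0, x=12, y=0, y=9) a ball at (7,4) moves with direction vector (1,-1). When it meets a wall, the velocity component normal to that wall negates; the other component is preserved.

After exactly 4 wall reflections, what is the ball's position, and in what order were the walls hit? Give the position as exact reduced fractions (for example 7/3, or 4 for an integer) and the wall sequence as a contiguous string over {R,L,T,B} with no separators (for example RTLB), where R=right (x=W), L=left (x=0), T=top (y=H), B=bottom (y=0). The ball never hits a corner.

Final position: (0,5)
Wall sequence: BRTL

1. t=4 → B at (11,0); v=(1,1)
2. t=1 → R at (12,1); v=(-1,1)
3. t=8 → T at (4,9); v=(-1,-1)
4. t=4 → L at (0,5); v=(1,-1)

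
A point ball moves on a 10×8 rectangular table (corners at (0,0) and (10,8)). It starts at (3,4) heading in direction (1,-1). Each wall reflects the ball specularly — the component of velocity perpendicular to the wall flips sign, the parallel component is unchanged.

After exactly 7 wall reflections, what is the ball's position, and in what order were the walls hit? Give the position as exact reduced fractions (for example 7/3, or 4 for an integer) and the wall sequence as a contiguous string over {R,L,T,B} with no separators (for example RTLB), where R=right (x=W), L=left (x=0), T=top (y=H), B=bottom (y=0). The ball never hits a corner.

1. t=4 → B at (7,0); v=(1,1)
2. t=3 → R at (10,3); v=(-1,1)
3. t=5 → T at (5,8); v=(-1,-1)
4. t=5 → L at (0,3); v=(1,-1)
5. t=3 → B at (3,0); v=(1,1)
6. t=7 → R at (10,7); v=(-1,1)
7. t=1 → T at (9,8); v=(-1,-1)

Final position: (9,8)
Wall sequence: BRTLBRT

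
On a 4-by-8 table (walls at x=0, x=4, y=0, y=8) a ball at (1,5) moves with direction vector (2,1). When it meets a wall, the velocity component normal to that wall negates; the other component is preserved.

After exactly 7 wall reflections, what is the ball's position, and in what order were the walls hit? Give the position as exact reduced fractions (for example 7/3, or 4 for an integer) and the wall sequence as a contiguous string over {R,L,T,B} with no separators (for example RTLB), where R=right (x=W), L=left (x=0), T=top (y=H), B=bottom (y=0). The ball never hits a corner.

1. t=3/2 → R at (4,13/2); v=(-2,1)
2. t=3/2 → T at (1,8); v=(-2,-1)
3. t=1/2 → L at (0,15/2); v=(2,-1)
4. t=2 → R at (4,11/2); v=(-2,-1)
5. t=2 → L at (0,7/2); v=(2,-1)
6. t=2 → R at (4,3/2); v=(-2,-1)
7. t=3/2 → B at (1,0); v=(-2,1)

Final position: (1,0)
Wall sequence: RTLRLRB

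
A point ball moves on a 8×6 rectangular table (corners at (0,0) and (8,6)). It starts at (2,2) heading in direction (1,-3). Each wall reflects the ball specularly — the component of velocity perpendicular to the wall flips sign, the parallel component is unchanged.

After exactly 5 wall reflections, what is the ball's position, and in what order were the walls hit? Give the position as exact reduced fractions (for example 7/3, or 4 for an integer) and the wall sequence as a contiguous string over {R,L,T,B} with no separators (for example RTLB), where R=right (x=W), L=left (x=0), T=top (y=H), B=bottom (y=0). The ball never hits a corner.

Final position: (22/3,6)
Wall sequence: BTBRT

1. t=2/3 → B at (8/3,0); v=(1,3)
2. t=2 → T at (14/3,6); v=(1,-3)
3. t=2 → B at (20/3,0); v=(1,3)
4. t=4/3 → R at (8,4); v=(-1,3)
5. t=2/3 → T at (22/3,6); v=(-1,-3)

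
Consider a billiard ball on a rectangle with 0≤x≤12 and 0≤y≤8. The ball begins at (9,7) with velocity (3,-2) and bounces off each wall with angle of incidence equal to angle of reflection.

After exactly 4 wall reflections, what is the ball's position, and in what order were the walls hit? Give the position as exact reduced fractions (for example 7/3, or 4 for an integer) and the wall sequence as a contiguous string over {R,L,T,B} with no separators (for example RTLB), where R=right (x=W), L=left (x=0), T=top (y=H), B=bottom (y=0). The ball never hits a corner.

1. t=1 → R at (12,5); v=(-3,-2)
2. t=5/2 → B at (9/2,0); v=(-3,2)
3. t=3/2 → L at (0,3); v=(3,2)
4. t=5/2 → T at (15/2,8); v=(3,-2)

Final position: (15/2,8)
Wall sequence: RBLT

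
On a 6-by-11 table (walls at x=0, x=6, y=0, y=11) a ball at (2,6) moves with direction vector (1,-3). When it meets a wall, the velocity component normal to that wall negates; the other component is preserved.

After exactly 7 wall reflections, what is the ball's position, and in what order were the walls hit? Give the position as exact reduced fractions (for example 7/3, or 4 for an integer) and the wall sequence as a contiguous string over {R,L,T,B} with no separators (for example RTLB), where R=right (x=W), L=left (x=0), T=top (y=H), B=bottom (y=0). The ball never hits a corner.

1. t=2 → B at (4,0); v=(1,3)
2. t=2 → R at (6,6); v=(-1,3)
3. t=5/3 → T at (13/3,11); v=(-1,-3)
4. t=11/3 → B at (2/3,0); v=(-1,3)
5. t=2/3 → L at (0,2); v=(1,3)
6. t=3 → T at (3,11); v=(1,-3)
7. t=3 → R at (6,2); v=(-1,-3)

Final position: (6,2)
Wall sequence: BRTBLTR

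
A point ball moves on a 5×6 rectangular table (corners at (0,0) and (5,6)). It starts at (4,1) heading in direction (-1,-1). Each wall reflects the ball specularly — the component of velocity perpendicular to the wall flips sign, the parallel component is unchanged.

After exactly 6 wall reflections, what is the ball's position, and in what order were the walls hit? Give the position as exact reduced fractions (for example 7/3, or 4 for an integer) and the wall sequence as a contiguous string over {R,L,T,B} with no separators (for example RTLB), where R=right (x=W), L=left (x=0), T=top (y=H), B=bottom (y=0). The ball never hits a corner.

Final position: (0,1)
Wall sequence: BLTRBL

1. t=1 → B at (3,0); v=(-1,1)
2. t=3 → L at (0,3); v=(1,1)
3. t=3 → T at (3,6); v=(1,-1)
4. t=2 → R at (5,4); v=(-1,-1)
5. t=4 → B at (1,0); v=(-1,1)
6. t=1 → L at (0,1); v=(1,1)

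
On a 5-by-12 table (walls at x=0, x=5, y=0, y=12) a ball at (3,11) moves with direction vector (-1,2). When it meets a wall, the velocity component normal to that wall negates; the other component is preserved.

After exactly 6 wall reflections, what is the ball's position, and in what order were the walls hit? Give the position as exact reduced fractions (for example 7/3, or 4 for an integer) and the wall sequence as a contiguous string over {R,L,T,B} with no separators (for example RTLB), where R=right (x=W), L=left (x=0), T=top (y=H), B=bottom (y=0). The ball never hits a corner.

1. t=1/2 → T at (5/2,12); v=(-1,-2)
2. t=5/2 → L at (0,7); v=(1,-2)
3. t=7/2 → B at (7/2,0); v=(1,2)
4. t=3/2 → R at (5,3); v=(-1,2)
5. t=9/2 → T at (1/2,12); v=(-1,-2)
6. t=1/2 → L at (0,11); v=(1,-2)

Final position: (0,11)
Wall sequence: TLBRTL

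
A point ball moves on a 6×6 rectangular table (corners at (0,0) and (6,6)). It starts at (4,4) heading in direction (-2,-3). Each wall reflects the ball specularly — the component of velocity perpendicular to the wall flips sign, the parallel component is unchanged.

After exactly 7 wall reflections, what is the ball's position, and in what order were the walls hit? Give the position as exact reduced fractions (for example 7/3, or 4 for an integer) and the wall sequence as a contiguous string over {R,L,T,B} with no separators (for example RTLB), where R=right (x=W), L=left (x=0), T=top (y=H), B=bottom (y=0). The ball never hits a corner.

Final position: (0,4)
Wall sequence: BLTRBTL

1. t=4/3 → B at (4/3,0); v=(-2,3)
2. t=2/3 → L at (0,2); v=(2,3)
3. t=4/3 → T at (8/3,6); v=(2,-3)
4. t=5/3 → R at (6,1); v=(-2,-3)
5. t=1/3 → B at (16/3,0); v=(-2,3)
6. t=2 → T at (4/3,6); v=(-2,-3)
7. t=2/3 → L at (0,4); v=(2,-3)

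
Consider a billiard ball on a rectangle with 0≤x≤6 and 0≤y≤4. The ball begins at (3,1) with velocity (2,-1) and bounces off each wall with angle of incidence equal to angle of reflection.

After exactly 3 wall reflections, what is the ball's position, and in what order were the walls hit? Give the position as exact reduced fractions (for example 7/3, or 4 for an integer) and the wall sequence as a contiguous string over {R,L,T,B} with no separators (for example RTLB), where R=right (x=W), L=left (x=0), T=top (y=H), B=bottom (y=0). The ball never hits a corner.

Final position: (0,7/2)
Wall sequence: BRL

1. t=1 → B at (5,0); v=(2,1)
2. t=1/2 → R at (6,1/2); v=(-2,1)
3. t=3 → L at (0,7/2); v=(2,1)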